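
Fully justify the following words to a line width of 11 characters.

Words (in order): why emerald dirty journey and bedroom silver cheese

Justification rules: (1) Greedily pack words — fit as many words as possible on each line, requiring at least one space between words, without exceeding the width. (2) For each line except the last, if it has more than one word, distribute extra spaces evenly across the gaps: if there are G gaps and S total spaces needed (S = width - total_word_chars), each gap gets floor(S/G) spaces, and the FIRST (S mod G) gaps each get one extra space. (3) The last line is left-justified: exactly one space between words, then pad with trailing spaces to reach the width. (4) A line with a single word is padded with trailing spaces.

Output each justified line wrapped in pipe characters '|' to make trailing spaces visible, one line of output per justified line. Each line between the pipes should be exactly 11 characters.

Answer: |why emerald|
|dirty      |
|journey and|
|bedroom    |
|silver     |
|cheese     |

Derivation:
Line 1: ['why', 'emerald'] (min_width=11, slack=0)
Line 2: ['dirty'] (min_width=5, slack=6)
Line 3: ['journey', 'and'] (min_width=11, slack=0)
Line 4: ['bedroom'] (min_width=7, slack=4)
Line 5: ['silver'] (min_width=6, slack=5)
Line 6: ['cheese'] (min_width=6, slack=5)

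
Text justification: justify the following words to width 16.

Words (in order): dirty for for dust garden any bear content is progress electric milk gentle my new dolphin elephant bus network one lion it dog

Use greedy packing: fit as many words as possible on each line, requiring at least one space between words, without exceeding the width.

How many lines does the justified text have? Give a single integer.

Answer: 9

Derivation:
Line 1: ['dirty', 'for', 'for'] (min_width=13, slack=3)
Line 2: ['dust', 'garden', 'any'] (min_width=15, slack=1)
Line 3: ['bear', 'content', 'is'] (min_width=15, slack=1)
Line 4: ['progress'] (min_width=8, slack=8)
Line 5: ['electric', 'milk'] (min_width=13, slack=3)
Line 6: ['gentle', 'my', 'new'] (min_width=13, slack=3)
Line 7: ['dolphin', 'elephant'] (min_width=16, slack=0)
Line 8: ['bus', 'network', 'one'] (min_width=15, slack=1)
Line 9: ['lion', 'it', 'dog'] (min_width=11, slack=5)
Total lines: 9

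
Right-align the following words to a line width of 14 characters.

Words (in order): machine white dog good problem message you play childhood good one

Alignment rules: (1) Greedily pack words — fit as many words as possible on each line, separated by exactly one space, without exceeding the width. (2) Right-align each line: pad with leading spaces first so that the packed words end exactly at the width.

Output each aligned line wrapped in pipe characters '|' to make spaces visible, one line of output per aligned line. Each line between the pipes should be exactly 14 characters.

Answer: | machine white|
|      dog good|
|       problem|
|   message you|
|play childhood|
|      good one|

Derivation:
Line 1: ['machine', 'white'] (min_width=13, slack=1)
Line 2: ['dog', 'good'] (min_width=8, slack=6)
Line 3: ['problem'] (min_width=7, slack=7)
Line 4: ['message', 'you'] (min_width=11, slack=3)
Line 5: ['play', 'childhood'] (min_width=14, slack=0)
Line 6: ['good', 'one'] (min_width=8, slack=6)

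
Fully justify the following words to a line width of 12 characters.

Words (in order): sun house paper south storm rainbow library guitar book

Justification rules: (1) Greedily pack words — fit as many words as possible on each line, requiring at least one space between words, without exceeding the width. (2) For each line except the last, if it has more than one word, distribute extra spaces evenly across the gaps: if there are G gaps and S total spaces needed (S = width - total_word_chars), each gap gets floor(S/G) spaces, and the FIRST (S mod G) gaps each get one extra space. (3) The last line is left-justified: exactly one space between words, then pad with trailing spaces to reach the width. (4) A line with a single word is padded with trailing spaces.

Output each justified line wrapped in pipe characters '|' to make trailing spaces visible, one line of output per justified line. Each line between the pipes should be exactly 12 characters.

Answer: |sun    house|
|paper  south|
|storm       |
|rainbow     |
|library     |
|guitar book |

Derivation:
Line 1: ['sun', 'house'] (min_width=9, slack=3)
Line 2: ['paper', 'south'] (min_width=11, slack=1)
Line 3: ['storm'] (min_width=5, slack=7)
Line 4: ['rainbow'] (min_width=7, slack=5)
Line 5: ['library'] (min_width=7, slack=5)
Line 6: ['guitar', 'book'] (min_width=11, slack=1)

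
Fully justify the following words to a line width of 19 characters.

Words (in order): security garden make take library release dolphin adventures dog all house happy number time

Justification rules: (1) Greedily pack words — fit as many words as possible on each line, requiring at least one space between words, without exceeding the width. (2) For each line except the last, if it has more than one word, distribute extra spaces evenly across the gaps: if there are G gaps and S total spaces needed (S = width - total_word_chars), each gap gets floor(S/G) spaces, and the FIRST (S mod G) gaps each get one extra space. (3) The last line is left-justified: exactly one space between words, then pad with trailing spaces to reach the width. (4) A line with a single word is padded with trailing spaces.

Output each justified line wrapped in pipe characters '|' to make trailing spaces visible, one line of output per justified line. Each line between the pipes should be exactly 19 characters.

Answer: |security     garden|
|make  take  library|
|release     dolphin|
|adventures  dog all|
|house  happy number|
|time               |

Derivation:
Line 1: ['security', 'garden'] (min_width=15, slack=4)
Line 2: ['make', 'take', 'library'] (min_width=17, slack=2)
Line 3: ['release', 'dolphin'] (min_width=15, slack=4)
Line 4: ['adventures', 'dog', 'all'] (min_width=18, slack=1)
Line 5: ['house', 'happy', 'number'] (min_width=18, slack=1)
Line 6: ['time'] (min_width=4, slack=15)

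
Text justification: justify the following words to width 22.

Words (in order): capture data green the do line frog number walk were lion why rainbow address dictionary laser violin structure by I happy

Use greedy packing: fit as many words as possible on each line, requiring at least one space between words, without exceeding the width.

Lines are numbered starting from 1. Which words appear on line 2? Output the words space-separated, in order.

Answer: do line frog number

Derivation:
Line 1: ['capture', 'data', 'green', 'the'] (min_width=22, slack=0)
Line 2: ['do', 'line', 'frog', 'number'] (min_width=19, slack=3)
Line 3: ['walk', 'were', 'lion', 'why'] (min_width=18, slack=4)
Line 4: ['rainbow', 'address'] (min_width=15, slack=7)
Line 5: ['dictionary', 'laser'] (min_width=16, slack=6)
Line 6: ['violin', 'structure', 'by', 'I'] (min_width=21, slack=1)
Line 7: ['happy'] (min_width=5, slack=17)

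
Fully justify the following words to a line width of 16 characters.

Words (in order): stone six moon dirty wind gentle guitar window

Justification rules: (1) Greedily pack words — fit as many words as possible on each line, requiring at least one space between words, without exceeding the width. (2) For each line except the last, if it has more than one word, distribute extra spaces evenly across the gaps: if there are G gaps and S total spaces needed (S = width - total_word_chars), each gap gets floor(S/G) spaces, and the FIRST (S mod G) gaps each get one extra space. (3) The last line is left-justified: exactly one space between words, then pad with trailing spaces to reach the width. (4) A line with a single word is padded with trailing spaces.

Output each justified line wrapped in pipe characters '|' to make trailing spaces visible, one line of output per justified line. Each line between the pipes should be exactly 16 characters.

Answer: |stone  six  moon|
|dirty       wind|
|gentle    guitar|
|window          |

Derivation:
Line 1: ['stone', 'six', 'moon'] (min_width=14, slack=2)
Line 2: ['dirty', 'wind'] (min_width=10, slack=6)
Line 3: ['gentle', 'guitar'] (min_width=13, slack=3)
Line 4: ['window'] (min_width=6, slack=10)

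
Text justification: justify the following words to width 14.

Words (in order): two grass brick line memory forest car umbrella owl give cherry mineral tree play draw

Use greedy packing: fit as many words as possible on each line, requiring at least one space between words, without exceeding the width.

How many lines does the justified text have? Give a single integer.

Line 1: ['two', 'grass'] (min_width=9, slack=5)
Line 2: ['brick', 'line'] (min_width=10, slack=4)
Line 3: ['memory', 'forest'] (min_width=13, slack=1)
Line 4: ['car', 'umbrella'] (min_width=12, slack=2)
Line 5: ['owl', 'give'] (min_width=8, slack=6)
Line 6: ['cherry', 'mineral'] (min_width=14, slack=0)
Line 7: ['tree', 'play', 'draw'] (min_width=14, slack=0)
Total lines: 7

Answer: 7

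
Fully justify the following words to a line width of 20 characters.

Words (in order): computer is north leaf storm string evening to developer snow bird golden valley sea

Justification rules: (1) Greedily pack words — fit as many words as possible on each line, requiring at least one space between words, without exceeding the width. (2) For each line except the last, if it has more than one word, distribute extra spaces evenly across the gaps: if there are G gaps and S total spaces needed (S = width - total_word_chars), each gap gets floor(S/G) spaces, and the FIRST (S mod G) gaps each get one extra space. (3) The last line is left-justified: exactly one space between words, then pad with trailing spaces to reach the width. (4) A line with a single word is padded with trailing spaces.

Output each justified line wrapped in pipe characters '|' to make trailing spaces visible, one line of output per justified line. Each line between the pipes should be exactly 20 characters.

Line 1: ['computer', 'is', 'north'] (min_width=17, slack=3)
Line 2: ['leaf', 'storm', 'string'] (min_width=17, slack=3)
Line 3: ['evening', 'to', 'developer'] (min_width=20, slack=0)
Line 4: ['snow', 'bird', 'golden'] (min_width=16, slack=4)
Line 5: ['valley', 'sea'] (min_width=10, slack=10)

Answer: |computer   is  north|
|leaf   storm  string|
|evening to developer|
|snow   bird   golden|
|valley sea          |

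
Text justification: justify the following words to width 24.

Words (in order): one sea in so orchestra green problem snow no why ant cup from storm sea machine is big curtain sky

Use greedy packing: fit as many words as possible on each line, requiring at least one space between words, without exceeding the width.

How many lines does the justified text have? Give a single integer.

Line 1: ['one', 'sea', 'in', 'so', 'orchestra'] (min_width=23, slack=1)
Line 2: ['green', 'problem', 'snow', 'no'] (min_width=21, slack=3)
Line 3: ['why', 'ant', 'cup', 'from', 'storm'] (min_width=22, slack=2)
Line 4: ['sea', 'machine', 'is', 'big'] (min_width=18, slack=6)
Line 5: ['curtain', 'sky'] (min_width=11, slack=13)
Total lines: 5

Answer: 5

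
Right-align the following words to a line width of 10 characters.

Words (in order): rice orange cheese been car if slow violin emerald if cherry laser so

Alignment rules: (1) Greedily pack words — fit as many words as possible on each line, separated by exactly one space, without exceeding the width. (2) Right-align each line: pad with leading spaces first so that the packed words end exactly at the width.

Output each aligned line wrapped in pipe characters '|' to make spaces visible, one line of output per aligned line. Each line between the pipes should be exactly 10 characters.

Answer: |      rice|
|    orange|
|    cheese|
|  been car|
|   if slow|
|    violin|
|emerald if|
|    cherry|
|  laser so|

Derivation:
Line 1: ['rice'] (min_width=4, slack=6)
Line 2: ['orange'] (min_width=6, slack=4)
Line 3: ['cheese'] (min_width=6, slack=4)
Line 4: ['been', 'car'] (min_width=8, slack=2)
Line 5: ['if', 'slow'] (min_width=7, slack=3)
Line 6: ['violin'] (min_width=6, slack=4)
Line 7: ['emerald', 'if'] (min_width=10, slack=0)
Line 8: ['cherry'] (min_width=6, slack=4)
Line 9: ['laser', 'so'] (min_width=8, slack=2)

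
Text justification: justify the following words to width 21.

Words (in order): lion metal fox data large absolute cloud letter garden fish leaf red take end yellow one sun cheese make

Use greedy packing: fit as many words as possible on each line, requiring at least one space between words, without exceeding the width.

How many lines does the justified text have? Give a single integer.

Line 1: ['lion', 'metal', 'fox', 'data'] (min_width=19, slack=2)
Line 2: ['large', 'absolute', 'cloud'] (min_width=20, slack=1)
Line 3: ['letter', 'garden', 'fish'] (min_width=18, slack=3)
Line 4: ['leaf', 'red', 'take', 'end'] (min_width=17, slack=4)
Line 5: ['yellow', 'one', 'sun', 'cheese'] (min_width=21, slack=0)
Line 6: ['make'] (min_width=4, slack=17)
Total lines: 6

Answer: 6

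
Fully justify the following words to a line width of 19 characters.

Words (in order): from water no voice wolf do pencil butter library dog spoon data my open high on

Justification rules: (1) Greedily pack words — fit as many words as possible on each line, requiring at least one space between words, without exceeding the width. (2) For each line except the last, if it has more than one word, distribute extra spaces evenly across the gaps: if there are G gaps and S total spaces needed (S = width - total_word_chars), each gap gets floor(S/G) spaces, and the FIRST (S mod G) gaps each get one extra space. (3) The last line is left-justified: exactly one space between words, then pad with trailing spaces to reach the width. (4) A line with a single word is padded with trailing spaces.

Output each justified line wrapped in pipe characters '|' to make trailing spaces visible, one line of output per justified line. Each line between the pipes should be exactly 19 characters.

Answer: |from water no voice|
|wolf    do   pencil|
|butter  library dog|
|spoon  data my open|
|high on            |

Derivation:
Line 1: ['from', 'water', 'no', 'voice'] (min_width=19, slack=0)
Line 2: ['wolf', 'do', 'pencil'] (min_width=14, slack=5)
Line 3: ['butter', 'library', 'dog'] (min_width=18, slack=1)
Line 4: ['spoon', 'data', 'my', 'open'] (min_width=18, slack=1)
Line 5: ['high', 'on'] (min_width=7, slack=12)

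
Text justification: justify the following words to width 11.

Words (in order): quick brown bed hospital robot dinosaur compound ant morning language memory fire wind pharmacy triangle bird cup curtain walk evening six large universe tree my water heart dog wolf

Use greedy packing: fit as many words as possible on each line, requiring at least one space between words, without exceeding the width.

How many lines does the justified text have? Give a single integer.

Line 1: ['quick', 'brown'] (min_width=11, slack=0)
Line 2: ['bed'] (min_width=3, slack=8)
Line 3: ['hospital'] (min_width=8, slack=3)
Line 4: ['robot'] (min_width=5, slack=6)
Line 5: ['dinosaur'] (min_width=8, slack=3)
Line 6: ['compound'] (min_width=8, slack=3)
Line 7: ['ant', 'morning'] (min_width=11, slack=0)
Line 8: ['language'] (min_width=8, slack=3)
Line 9: ['memory', 'fire'] (min_width=11, slack=0)
Line 10: ['wind'] (min_width=4, slack=7)
Line 11: ['pharmacy'] (min_width=8, slack=3)
Line 12: ['triangle'] (min_width=8, slack=3)
Line 13: ['bird', 'cup'] (min_width=8, slack=3)
Line 14: ['curtain'] (min_width=7, slack=4)
Line 15: ['walk'] (min_width=4, slack=7)
Line 16: ['evening', 'six'] (min_width=11, slack=0)
Line 17: ['large'] (min_width=5, slack=6)
Line 18: ['universe'] (min_width=8, slack=3)
Line 19: ['tree', 'my'] (min_width=7, slack=4)
Line 20: ['water', 'heart'] (min_width=11, slack=0)
Line 21: ['dog', 'wolf'] (min_width=8, slack=3)
Total lines: 21

Answer: 21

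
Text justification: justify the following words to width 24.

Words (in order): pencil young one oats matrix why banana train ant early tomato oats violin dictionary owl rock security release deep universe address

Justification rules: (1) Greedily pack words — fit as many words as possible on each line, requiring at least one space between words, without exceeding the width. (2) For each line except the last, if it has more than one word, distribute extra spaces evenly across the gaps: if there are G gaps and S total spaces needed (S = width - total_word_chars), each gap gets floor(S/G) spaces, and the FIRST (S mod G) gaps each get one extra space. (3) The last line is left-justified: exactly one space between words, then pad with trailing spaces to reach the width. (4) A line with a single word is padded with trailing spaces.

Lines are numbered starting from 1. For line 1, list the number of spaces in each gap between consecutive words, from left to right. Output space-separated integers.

Answer: 2 2 2

Derivation:
Line 1: ['pencil', 'young', 'one', 'oats'] (min_width=21, slack=3)
Line 2: ['matrix', 'why', 'banana', 'train'] (min_width=23, slack=1)
Line 3: ['ant', 'early', 'tomato', 'oats'] (min_width=21, slack=3)
Line 4: ['violin', 'dictionary', 'owl'] (min_width=21, slack=3)
Line 5: ['rock', 'security', 'release'] (min_width=21, slack=3)
Line 6: ['deep', 'universe', 'address'] (min_width=21, slack=3)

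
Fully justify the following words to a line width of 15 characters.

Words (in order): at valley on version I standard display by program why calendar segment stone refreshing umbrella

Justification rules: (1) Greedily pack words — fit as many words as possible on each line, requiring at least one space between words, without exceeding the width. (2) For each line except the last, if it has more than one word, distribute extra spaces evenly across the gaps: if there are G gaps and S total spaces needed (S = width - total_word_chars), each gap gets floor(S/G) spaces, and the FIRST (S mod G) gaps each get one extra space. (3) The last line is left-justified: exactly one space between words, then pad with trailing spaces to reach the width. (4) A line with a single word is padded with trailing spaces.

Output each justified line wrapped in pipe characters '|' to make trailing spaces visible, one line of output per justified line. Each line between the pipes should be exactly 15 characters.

Answer: |at   valley  on|
|version       I|
|standard       |
|display      by|
|program     why|
|calendar       |
|segment   stone|
|refreshing     |
|umbrella       |

Derivation:
Line 1: ['at', 'valley', 'on'] (min_width=12, slack=3)
Line 2: ['version', 'I'] (min_width=9, slack=6)
Line 3: ['standard'] (min_width=8, slack=7)
Line 4: ['display', 'by'] (min_width=10, slack=5)
Line 5: ['program', 'why'] (min_width=11, slack=4)
Line 6: ['calendar'] (min_width=8, slack=7)
Line 7: ['segment', 'stone'] (min_width=13, slack=2)
Line 8: ['refreshing'] (min_width=10, slack=5)
Line 9: ['umbrella'] (min_width=8, slack=7)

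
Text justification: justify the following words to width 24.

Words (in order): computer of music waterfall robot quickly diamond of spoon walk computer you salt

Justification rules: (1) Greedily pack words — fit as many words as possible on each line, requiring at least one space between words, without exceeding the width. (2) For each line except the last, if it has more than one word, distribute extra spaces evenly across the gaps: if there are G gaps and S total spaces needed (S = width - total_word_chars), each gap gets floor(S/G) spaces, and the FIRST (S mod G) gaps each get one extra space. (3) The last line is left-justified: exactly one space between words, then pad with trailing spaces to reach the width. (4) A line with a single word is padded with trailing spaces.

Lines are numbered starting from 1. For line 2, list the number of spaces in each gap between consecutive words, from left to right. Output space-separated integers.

Line 1: ['computer', 'of', 'music'] (min_width=17, slack=7)
Line 2: ['waterfall', 'robot', 'quickly'] (min_width=23, slack=1)
Line 3: ['diamond', 'of', 'spoon', 'walk'] (min_width=21, slack=3)
Line 4: ['computer', 'you', 'salt'] (min_width=17, slack=7)

Answer: 2 1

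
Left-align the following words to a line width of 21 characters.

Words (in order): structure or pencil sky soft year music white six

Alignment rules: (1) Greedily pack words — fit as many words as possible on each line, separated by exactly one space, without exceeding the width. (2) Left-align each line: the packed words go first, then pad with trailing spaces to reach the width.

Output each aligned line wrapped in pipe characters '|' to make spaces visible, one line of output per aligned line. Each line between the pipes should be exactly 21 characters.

Answer: |structure or pencil  |
|sky soft year music  |
|white six            |

Derivation:
Line 1: ['structure', 'or', 'pencil'] (min_width=19, slack=2)
Line 2: ['sky', 'soft', 'year', 'music'] (min_width=19, slack=2)
Line 3: ['white', 'six'] (min_width=9, slack=12)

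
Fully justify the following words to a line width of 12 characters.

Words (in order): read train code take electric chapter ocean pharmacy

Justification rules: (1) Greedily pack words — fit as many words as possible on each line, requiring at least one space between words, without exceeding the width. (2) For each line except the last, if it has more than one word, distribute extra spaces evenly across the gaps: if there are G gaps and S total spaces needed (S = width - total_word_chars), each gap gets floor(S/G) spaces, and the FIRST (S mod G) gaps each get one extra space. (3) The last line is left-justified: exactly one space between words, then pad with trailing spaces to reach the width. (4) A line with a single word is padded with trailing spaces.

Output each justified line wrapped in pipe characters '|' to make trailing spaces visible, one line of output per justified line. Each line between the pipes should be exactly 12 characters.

Line 1: ['read', 'train'] (min_width=10, slack=2)
Line 2: ['code', 'take'] (min_width=9, slack=3)
Line 3: ['electric'] (min_width=8, slack=4)
Line 4: ['chapter'] (min_width=7, slack=5)
Line 5: ['ocean'] (min_width=5, slack=7)
Line 6: ['pharmacy'] (min_width=8, slack=4)

Answer: |read   train|
|code    take|
|electric    |
|chapter     |
|ocean       |
|pharmacy    |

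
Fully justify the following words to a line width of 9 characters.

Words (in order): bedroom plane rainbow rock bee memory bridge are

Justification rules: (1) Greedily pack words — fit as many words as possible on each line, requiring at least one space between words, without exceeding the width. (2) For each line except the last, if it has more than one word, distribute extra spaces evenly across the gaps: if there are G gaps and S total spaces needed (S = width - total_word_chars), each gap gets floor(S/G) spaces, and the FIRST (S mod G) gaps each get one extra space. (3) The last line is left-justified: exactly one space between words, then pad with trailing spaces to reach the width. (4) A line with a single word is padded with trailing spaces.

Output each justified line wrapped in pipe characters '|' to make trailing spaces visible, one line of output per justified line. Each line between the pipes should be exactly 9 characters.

Answer: |bedroom  |
|plane    |
|rainbow  |
|rock  bee|
|memory   |
|bridge   |
|are      |

Derivation:
Line 1: ['bedroom'] (min_width=7, slack=2)
Line 2: ['plane'] (min_width=5, slack=4)
Line 3: ['rainbow'] (min_width=7, slack=2)
Line 4: ['rock', 'bee'] (min_width=8, slack=1)
Line 5: ['memory'] (min_width=6, slack=3)
Line 6: ['bridge'] (min_width=6, slack=3)
Line 7: ['are'] (min_width=3, slack=6)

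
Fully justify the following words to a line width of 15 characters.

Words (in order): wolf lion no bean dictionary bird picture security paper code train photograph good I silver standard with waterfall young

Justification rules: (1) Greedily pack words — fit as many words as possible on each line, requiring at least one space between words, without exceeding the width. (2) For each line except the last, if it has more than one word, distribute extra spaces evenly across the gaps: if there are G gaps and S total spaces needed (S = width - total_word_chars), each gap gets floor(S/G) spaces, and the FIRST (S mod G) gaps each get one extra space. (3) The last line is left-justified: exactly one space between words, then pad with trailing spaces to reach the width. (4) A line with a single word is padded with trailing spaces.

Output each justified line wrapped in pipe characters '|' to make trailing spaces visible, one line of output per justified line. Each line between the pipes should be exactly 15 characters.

Answer: |wolf   lion  no|
|bean dictionary|
|bird    picture|
|security  paper|
|code      train|
|photograph good|
|I        silver|
|standard   with|
|waterfall young|

Derivation:
Line 1: ['wolf', 'lion', 'no'] (min_width=12, slack=3)
Line 2: ['bean', 'dictionary'] (min_width=15, slack=0)
Line 3: ['bird', 'picture'] (min_width=12, slack=3)
Line 4: ['security', 'paper'] (min_width=14, slack=1)
Line 5: ['code', 'train'] (min_width=10, slack=5)
Line 6: ['photograph', 'good'] (min_width=15, slack=0)
Line 7: ['I', 'silver'] (min_width=8, slack=7)
Line 8: ['standard', 'with'] (min_width=13, slack=2)
Line 9: ['waterfall', 'young'] (min_width=15, slack=0)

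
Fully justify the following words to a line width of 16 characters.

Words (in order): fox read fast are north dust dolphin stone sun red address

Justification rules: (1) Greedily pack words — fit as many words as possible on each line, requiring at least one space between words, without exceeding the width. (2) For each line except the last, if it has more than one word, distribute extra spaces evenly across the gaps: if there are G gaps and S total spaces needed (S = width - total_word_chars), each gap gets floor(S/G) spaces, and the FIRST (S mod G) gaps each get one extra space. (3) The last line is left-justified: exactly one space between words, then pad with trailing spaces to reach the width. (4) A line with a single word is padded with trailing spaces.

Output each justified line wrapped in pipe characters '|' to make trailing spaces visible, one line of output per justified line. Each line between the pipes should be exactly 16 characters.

Line 1: ['fox', 'read', 'fast'] (min_width=13, slack=3)
Line 2: ['are', 'north', 'dust'] (min_width=14, slack=2)
Line 3: ['dolphin', 'stone'] (min_width=13, slack=3)
Line 4: ['sun', 'red', 'address'] (min_width=15, slack=1)

Answer: |fox   read  fast|
|are  north  dust|
|dolphin    stone|
|sun red address |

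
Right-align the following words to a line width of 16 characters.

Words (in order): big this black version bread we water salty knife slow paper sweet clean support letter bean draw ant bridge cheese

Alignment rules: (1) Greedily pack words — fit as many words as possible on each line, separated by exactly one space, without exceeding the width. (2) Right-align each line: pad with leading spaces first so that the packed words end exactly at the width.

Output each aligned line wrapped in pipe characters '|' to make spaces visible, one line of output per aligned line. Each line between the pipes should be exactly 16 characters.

Line 1: ['big', 'this', 'black'] (min_width=14, slack=2)
Line 2: ['version', 'bread', 'we'] (min_width=16, slack=0)
Line 3: ['water', 'salty'] (min_width=11, slack=5)
Line 4: ['knife', 'slow', 'paper'] (min_width=16, slack=0)
Line 5: ['sweet', 'clean'] (min_width=11, slack=5)
Line 6: ['support', 'letter'] (min_width=14, slack=2)
Line 7: ['bean', 'draw', 'ant'] (min_width=13, slack=3)
Line 8: ['bridge', 'cheese'] (min_width=13, slack=3)

Answer: |  big this black|
|version bread we|
|     water salty|
|knife slow paper|
|     sweet clean|
|  support letter|
|   bean draw ant|
|   bridge cheese|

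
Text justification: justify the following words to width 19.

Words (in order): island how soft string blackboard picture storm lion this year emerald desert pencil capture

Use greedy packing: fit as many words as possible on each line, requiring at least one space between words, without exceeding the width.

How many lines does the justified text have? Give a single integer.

Answer: 6

Derivation:
Line 1: ['island', 'how', 'soft'] (min_width=15, slack=4)
Line 2: ['string', 'blackboard'] (min_width=17, slack=2)
Line 3: ['picture', 'storm', 'lion'] (min_width=18, slack=1)
Line 4: ['this', 'year', 'emerald'] (min_width=17, slack=2)
Line 5: ['desert', 'pencil'] (min_width=13, slack=6)
Line 6: ['capture'] (min_width=7, slack=12)
Total lines: 6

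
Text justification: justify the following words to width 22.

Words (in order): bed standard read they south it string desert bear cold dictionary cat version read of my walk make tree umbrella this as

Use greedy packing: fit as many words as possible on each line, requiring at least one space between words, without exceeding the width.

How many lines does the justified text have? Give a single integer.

Answer: 6

Derivation:
Line 1: ['bed', 'standard', 'read', 'they'] (min_width=22, slack=0)
Line 2: ['south', 'it', 'string', 'desert'] (min_width=22, slack=0)
Line 3: ['bear', 'cold', 'dictionary'] (min_width=20, slack=2)
Line 4: ['cat', 'version', 'read', 'of', 'my'] (min_width=22, slack=0)
Line 5: ['walk', 'make', 'tree'] (min_width=14, slack=8)
Line 6: ['umbrella', 'this', 'as'] (min_width=16, slack=6)
Total lines: 6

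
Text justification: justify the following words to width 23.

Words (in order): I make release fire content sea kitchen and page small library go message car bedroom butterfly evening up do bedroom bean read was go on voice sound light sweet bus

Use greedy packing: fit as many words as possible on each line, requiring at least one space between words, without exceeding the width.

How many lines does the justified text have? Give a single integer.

Answer: 8

Derivation:
Line 1: ['I', 'make', 'release', 'fire'] (min_width=19, slack=4)
Line 2: ['content', 'sea', 'kitchen', 'and'] (min_width=23, slack=0)
Line 3: ['page', 'small', 'library', 'go'] (min_width=21, slack=2)
Line 4: ['message', 'car', 'bedroom'] (min_width=19, slack=4)
Line 5: ['butterfly', 'evening', 'up', 'do'] (min_width=23, slack=0)
Line 6: ['bedroom', 'bean', 'read', 'was'] (min_width=21, slack=2)
Line 7: ['go', 'on', 'voice', 'sound', 'light'] (min_width=23, slack=0)
Line 8: ['sweet', 'bus'] (min_width=9, slack=14)
Total lines: 8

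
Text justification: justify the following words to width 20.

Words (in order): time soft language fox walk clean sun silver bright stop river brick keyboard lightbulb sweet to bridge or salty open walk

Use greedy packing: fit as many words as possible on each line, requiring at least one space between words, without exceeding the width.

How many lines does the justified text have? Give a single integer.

Line 1: ['time', 'soft', 'language'] (min_width=18, slack=2)
Line 2: ['fox', 'walk', 'clean', 'sun'] (min_width=18, slack=2)
Line 3: ['silver', 'bright', 'stop'] (min_width=18, slack=2)
Line 4: ['river', 'brick', 'keyboard'] (min_width=20, slack=0)
Line 5: ['lightbulb', 'sweet', 'to'] (min_width=18, slack=2)
Line 6: ['bridge', 'or', 'salty', 'open'] (min_width=20, slack=0)
Line 7: ['walk'] (min_width=4, slack=16)
Total lines: 7

Answer: 7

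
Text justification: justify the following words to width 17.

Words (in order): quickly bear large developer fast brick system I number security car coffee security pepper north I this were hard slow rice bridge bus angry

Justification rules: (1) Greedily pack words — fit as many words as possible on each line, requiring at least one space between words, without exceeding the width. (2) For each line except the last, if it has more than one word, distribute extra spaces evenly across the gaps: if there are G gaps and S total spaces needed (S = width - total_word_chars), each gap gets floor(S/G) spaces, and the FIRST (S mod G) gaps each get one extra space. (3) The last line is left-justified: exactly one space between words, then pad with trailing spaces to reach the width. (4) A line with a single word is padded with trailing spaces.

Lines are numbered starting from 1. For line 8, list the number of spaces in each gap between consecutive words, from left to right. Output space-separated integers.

Answer: 3 2

Derivation:
Line 1: ['quickly', 'bear'] (min_width=12, slack=5)
Line 2: ['large', 'developer'] (min_width=15, slack=2)
Line 3: ['fast', 'brick', 'system'] (min_width=17, slack=0)
Line 4: ['I', 'number', 'security'] (min_width=17, slack=0)
Line 5: ['car', 'coffee'] (min_width=10, slack=7)
Line 6: ['security', 'pepper'] (min_width=15, slack=2)
Line 7: ['north', 'I', 'this', 'were'] (min_width=17, slack=0)
Line 8: ['hard', 'slow', 'rice'] (min_width=14, slack=3)
Line 9: ['bridge', 'bus', 'angry'] (min_width=16, slack=1)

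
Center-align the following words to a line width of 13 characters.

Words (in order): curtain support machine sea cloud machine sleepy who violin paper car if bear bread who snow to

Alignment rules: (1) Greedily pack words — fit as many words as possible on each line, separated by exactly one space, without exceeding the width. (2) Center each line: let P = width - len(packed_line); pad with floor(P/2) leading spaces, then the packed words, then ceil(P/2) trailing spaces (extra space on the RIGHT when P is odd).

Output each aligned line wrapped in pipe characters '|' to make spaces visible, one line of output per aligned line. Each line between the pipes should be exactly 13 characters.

Answer: |   curtain   |
|   support   |
| machine sea |
|cloud machine|
| sleepy who  |
|violin paper |
| car if bear |
|  bread who  |
|   snow to   |

Derivation:
Line 1: ['curtain'] (min_width=7, slack=6)
Line 2: ['support'] (min_width=7, slack=6)
Line 3: ['machine', 'sea'] (min_width=11, slack=2)
Line 4: ['cloud', 'machine'] (min_width=13, slack=0)
Line 5: ['sleepy', 'who'] (min_width=10, slack=3)
Line 6: ['violin', 'paper'] (min_width=12, slack=1)
Line 7: ['car', 'if', 'bear'] (min_width=11, slack=2)
Line 8: ['bread', 'who'] (min_width=9, slack=4)
Line 9: ['snow', 'to'] (min_width=7, slack=6)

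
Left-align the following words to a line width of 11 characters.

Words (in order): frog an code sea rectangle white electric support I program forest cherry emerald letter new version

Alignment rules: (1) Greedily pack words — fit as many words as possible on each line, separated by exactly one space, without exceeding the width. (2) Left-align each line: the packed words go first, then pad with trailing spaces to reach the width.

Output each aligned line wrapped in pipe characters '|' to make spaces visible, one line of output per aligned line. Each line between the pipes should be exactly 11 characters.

Answer: |frog an    |
|code sea   |
|rectangle  |
|white      |
|electric   |
|support I  |
|program    |
|forest     |
|cherry     |
|emerald    |
|letter new |
|version    |

Derivation:
Line 1: ['frog', 'an'] (min_width=7, slack=4)
Line 2: ['code', 'sea'] (min_width=8, slack=3)
Line 3: ['rectangle'] (min_width=9, slack=2)
Line 4: ['white'] (min_width=5, slack=6)
Line 5: ['electric'] (min_width=8, slack=3)
Line 6: ['support', 'I'] (min_width=9, slack=2)
Line 7: ['program'] (min_width=7, slack=4)
Line 8: ['forest'] (min_width=6, slack=5)
Line 9: ['cherry'] (min_width=6, slack=5)
Line 10: ['emerald'] (min_width=7, slack=4)
Line 11: ['letter', 'new'] (min_width=10, slack=1)
Line 12: ['version'] (min_width=7, slack=4)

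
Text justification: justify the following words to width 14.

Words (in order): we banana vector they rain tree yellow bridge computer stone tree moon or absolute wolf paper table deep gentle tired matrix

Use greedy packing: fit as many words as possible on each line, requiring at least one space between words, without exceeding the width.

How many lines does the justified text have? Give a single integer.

Line 1: ['we', 'banana'] (min_width=9, slack=5)
Line 2: ['vector', 'they'] (min_width=11, slack=3)
Line 3: ['rain', 'tree'] (min_width=9, slack=5)
Line 4: ['yellow', 'bridge'] (min_width=13, slack=1)
Line 5: ['computer', 'stone'] (min_width=14, slack=0)
Line 6: ['tree', 'moon', 'or'] (min_width=12, slack=2)
Line 7: ['absolute', 'wolf'] (min_width=13, slack=1)
Line 8: ['paper', 'table'] (min_width=11, slack=3)
Line 9: ['deep', 'gentle'] (min_width=11, slack=3)
Line 10: ['tired', 'matrix'] (min_width=12, slack=2)
Total lines: 10

Answer: 10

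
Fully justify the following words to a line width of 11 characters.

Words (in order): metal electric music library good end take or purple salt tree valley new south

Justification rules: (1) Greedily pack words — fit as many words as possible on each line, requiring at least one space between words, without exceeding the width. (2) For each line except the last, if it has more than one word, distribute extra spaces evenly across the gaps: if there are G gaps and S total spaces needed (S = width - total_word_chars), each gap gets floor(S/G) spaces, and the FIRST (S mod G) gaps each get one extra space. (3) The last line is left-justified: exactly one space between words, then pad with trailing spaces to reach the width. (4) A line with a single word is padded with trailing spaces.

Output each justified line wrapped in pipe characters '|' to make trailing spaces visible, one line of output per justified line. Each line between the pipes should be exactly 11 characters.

Answer: |metal      |
|electric   |
|music      |
|library    |
|good    end|
|take     or|
|purple salt|
|tree valley|
|new south  |

Derivation:
Line 1: ['metal'] (min_width=5, slack=6)
Line 2: ['electric'] (min_width=8, slack=3)
Line 3: ['music'] (min_width=5, slack=6)
Line 4: ['library'] (min_width=7, slack=4)
Line 5: ['good', 'end'] (min_width=8, slack=3)
Line 6: ['take', 'or'] (min_width=7, slack=4)
Line 7: ['purple', 'salt'] (min_width=11, slack=0)
Line 8: ['tree', 'valley'] (min_width=11, slack=0)
Line 9: ['new', 'south'] (min_width=9, slack=2)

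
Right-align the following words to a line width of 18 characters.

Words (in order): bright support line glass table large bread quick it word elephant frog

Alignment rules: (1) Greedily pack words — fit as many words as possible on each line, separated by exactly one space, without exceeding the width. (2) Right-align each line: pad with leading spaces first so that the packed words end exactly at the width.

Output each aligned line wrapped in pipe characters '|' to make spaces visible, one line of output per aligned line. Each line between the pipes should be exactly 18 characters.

Answer: |    bright support|
|  line glass table|
| large bread quick|
|  it word elephant|
|              frog|

Derivation:
Line 1: ['bright', 'support'] (min_width=14, slack=4)
Line 2: ['line', 'glass', 'table'] (min_width=16, slack=2)
Line 3: ['large', 'bread', 'quick'] (min_width=17, slack=1)
Line 4: ['it', 'word', 'elephant'] (min_width=16, slack=2)
Line 5: ['frog'] (min_width=4, slack=14)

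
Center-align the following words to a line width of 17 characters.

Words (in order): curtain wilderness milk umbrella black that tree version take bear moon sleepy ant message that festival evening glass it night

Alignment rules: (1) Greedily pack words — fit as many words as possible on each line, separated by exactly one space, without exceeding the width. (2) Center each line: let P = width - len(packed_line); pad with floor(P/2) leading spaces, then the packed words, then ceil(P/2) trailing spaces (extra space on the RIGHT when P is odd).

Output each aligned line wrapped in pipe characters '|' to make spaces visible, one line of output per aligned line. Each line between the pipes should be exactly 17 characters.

Answer: |     curtain     |
| wilderness milk |
| umbrella black  |
|that tree version|
| take bear moon  |
|   sleepy ant    |
|  message that   |
|festival evening |
| glass it night  |

Derivation:
Line 1: ['curtain'] (min_width=7, slack=10)
Line 2: ['wilderness', 'milk'] (min_width=15, slack=2)
Line 3: ['umbrella', 'black'] (min_width=14, slack=3)
Line 4: ['that', 'tree', 'version'] (min_width=17, slack=0)
Line 5: ['take', 'bear', 'moon'] (min_width=14, slack=3)
Line 6: ['sleepy', 'ant'] (min_width=10, slack=7)
Line 7: ['message', 'that'] (min_width=12, slack=5)
Line 8: ['festival', 'evening'] (min_width=16, slack=1)
Line 9: ['glass', 'it', 'night'] (min_width=14, slack=3)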